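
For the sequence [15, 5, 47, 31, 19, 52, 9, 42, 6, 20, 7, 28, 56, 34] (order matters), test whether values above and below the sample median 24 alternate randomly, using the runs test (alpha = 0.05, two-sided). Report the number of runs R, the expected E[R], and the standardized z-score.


Step 1: Compute median = 24; label A = above, B = below.
Labels in order: BBAABABABBBAAA  (n_A = 7, n_B = 7)
Step 2: Count runs R = 8.
Step 3: Under H0 (random ordering), E[R] = 2*n_A*n_B/(n_A+n_B) + 1 = 2*7*7/14 + 1 = 8.0000.
        Var[R] = 2*n_A*n_B*(2*n_A*n_B - n_A - n_B) / ((n_A+n_B)^2 * (n_A+n_B-1)) = 8232/2548 = 3.2308.
        SD[R] = 1.7974.
Step 4: R = E[R], so z = 0 with no continuity correction.
Step 5: Two-sided p-value via normal approximation = 2*(1 - Phi(|z|)) = 1.000000.
Step 6: alpha = 0.05. fail to reject H0.

R = 8, z = 0.0000, p = 1.000000, fail to reject H0.


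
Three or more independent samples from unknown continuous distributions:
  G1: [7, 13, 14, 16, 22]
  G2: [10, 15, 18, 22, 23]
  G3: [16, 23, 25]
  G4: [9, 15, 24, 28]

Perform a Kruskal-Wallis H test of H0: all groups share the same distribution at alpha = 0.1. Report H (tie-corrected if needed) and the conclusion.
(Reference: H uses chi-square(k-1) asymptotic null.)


Step 1: Combine all N = 17 observations and assign midranks.
sorted (value, group, rank): (7,G1,1), (9,G4,2), (10,G2,3), (13,G1,4), (14,G1,5), (15,G2,6.5), (15,G4,6.5), (16,G1,8.5), (16,G3,8.5), (18,G2,10), (22,G1,11.5), (22,G2,11.5), (23,G2,13.5), (23,G3,13.5), (24,G4,15), (25,G3,16), (28,G4,17)
Step 2: Sum ranks within each group.
R_1 = 30 (n_1 = 5)
R_2 = 44.5 (n_2 = 5)
R_3 = 38 (n_3 = 3)
R_4 = 40.5 (n_4 = 4)
Step 3: H = 12/(N(N+1)) * sum(R_i^2/n_i) - 3(N+1)
     = 12/(17*18) * (30^2/5 + 44.5^2/5 + 38^2/3 + 40.5^2/4) - 3*18
     = 0.039216 * 1467.45 - 54
     = 3.546895.
Step 4: Ties present; correction factor C = 1 - 24/(17^3 - 17) = 0.995098. Corrected H = 3.546895 / 0.995098 = 3.564368.
Step 5: Under H0, H ~ chi^2(3); p-value = 0.312509.
Step 6: alpha = 0.1. fail to reject H0.

H = 3.5644, df = 3, p = 0.312509, fail to reject H0.


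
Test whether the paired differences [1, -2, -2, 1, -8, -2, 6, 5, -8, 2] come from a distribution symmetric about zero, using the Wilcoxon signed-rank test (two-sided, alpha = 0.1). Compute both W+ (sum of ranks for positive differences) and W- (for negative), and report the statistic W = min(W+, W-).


Step 1: Drop any zero differences (none here) and take |d_i|.
|d| = [1, 2, 2, 1, 8, 2, 6, 5, 8, 2]
Step 2: Midrank |d_i| (ties get averaged ranks).
ranks: |1|->1.5, |2|->4.5, |2|->4.5, |1|->1.5, |8|->9.5, |2|->4.5, |6|->8, |5|->7, |8|->9.5, |2|->4.5
Step 3: Attach original signs; sum ranks with positive sign and with negative sign.
W+ = 1.5 + 1.5 + 8 + 7 + 4.5 = 22.5
W- = 4.5 + 4.5 + 9.5 + 4.5 + 9.5 = 32.5
(Check: W+ + W- = 55 should equal n(n+1)/2 = 55.)
Step 4: Test statistic W = min(W+, W-) = 22.5.
Step 5: Ties in |d|, so use the tie-corrected normal approximation.
        E[W] = n(n+1)/4 = 10*11/4 = 27.5.
        Tie groups: |d|=1 (t=2), |d|=2 (t=4), |d|=8 (t=2); sum(t^3 - t) = 72.
        Var[W] = n(n+1)(2n+1)/24 - sum(t^3-t)/48 = 2310/24 - 72/48 = 94.75.
        z = (W - E[W]) / sqrt(Var[W]) = (22.5 - 27.5) / 9.7340 = -0.5137.
        Two-sided p = 2*Phi(z) = 0.607486.
Step 6: alpha = 0.1. fail to reject H0.

W+ = 22.5, W- = 32.5, W = min = 22.5, p = 0.607486, fail to reject H0.


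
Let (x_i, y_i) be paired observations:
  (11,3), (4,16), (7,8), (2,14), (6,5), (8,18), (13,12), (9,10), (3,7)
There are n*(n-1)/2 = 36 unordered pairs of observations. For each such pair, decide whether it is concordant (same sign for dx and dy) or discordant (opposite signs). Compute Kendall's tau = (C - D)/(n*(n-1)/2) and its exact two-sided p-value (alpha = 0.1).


Step 1: Enumerate the 36 unordered pairs (i,j) with i<j and classify each by sign(x_j-x_i) * sign(y_j-y_i).
  (1,2):dx=-7,dy=+13->D; (1,3):dx=-4,dy=+5->D; (1,4):dx=-9,dy=+11->D; (1,5):dx=-5,dy=+2->D
  (1,6):dx=-3,dy=+15->D; (1,7):dx=+2,dy=+9->C; (1,8):dx=-2,dy=+7->D; (1,9):dx=-8,dy=+4->D
  (2,3):dx=+3,dy=-8->D; (2,4):dx=-2,dy=-2->C; (2,5):dx=+2,dy=-11->D; (2,6):dx=+4,dy=+2->C
  (2,7):dx=+9,dy=-4->D; (2,8):dx=+5,dy=-6->D; (2,9):dx=-1,dy=-9->C; (3,4):dx=-5,dy=+6->D
  (3,5):dx=-1,dy=-3->C; (3,6):dx=+1,dy=+10->C; (3,7):dx=+6,dy=+4->C; (3,8):dx=+2,dy=+2->C
  (3,9):dx=-4,dy=-1->C; (4,5):dx=+4,dy=-9->D; (4,6):dx=+6,dy=+4->C; (4,7):dx=+11,dy=-2->D
  (4,8):dx=+7,dy=-4->D; (4,9):dx=+1,dy=-7->D; (5,6):dx=+2,dy=+13->C; (5,7):dx=+7,dy=+7->C
  (5,8):dx=+3,dy=+5->C; (5,9):dx=-3,dy=+2->D; (6,7):dx=+5,dy=-6->D; (6,8):dx=+1,dy=-8->D
  (6,9):dx=-5,dy=-11->C; (7,8):dx=-4,dy=-2->C; (7,9):dx=-10,dy=-5->C; (8,9):dx=-6,dy=-3->C
Step 2: C = 17, D = 19, total pairs = 36.
Step 3: tau = (C - D)/(n(n-1)/2) = (17 - 19)/36 = -0.055556.
Step 4: Exact two-sided p-value (enumerate n! = 362880 permutations of y under H0): p = 0.919455.
Step 5: alpha = 0.1. fail to reject H0.

tau_b = -0.0556 (C=17, D=19), p = 0.919455, fail to reject H0.


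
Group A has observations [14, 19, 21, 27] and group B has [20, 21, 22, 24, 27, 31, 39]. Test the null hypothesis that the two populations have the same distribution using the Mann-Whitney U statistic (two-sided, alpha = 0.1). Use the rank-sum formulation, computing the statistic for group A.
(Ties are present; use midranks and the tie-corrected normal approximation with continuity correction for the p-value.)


Step 1: Combine and sort all 11 observations; assign midranks.
sorted (value, group): (14,X), (19,X), (20,Y), (21,X), (21,Y), (22,Y), (24,Y), (27,X), (27,Y), (31,Y), (39,Y)
ranks: 14->1, 19->2, 20->3, 21->4.5, 21->4.5, 22->6, 24->7, 27->8.5, 27->8.5, 31->10, 39->11
Step 2: Rank sum for X: R1 = 1 + 2 + 4.5 + 8.5 = 16.
Step 3: U_X = R1 - n1(n1+1)/2 = 16 - 4*5/2 = 16 - 10 = 6.
       U_Y = n1*n2 - U_X = 28 - 6 = 22.
Step 4: Ties are present, so use the tie-corrected normal approximation (with continuity correction) for the p-value.
Step 5: p-value = 0.154489; compare to alpha = 0.1. fail to reject H0.

U_X = 6, p = 0.154489, fail to reject H0 at alpha = 0.1.


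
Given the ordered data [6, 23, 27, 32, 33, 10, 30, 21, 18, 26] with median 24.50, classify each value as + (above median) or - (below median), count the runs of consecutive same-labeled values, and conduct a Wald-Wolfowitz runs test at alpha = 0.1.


Step 1: Compute median = 24.50; label A = above, B = below.
Labels in order: BBAAABABBA  (n_A = 5, n_B = 5)
Step 2: Count runs R = 6.
Step 3: Under H0 (random ordering), E[R] = 2*n_A*n_B/(n_A+n_B) + 1 = 2*5*5/10 + 1 = 6.0000.
        Var[R] = 2*n_A*n_B*(2*n_A*n_B - n_A - n_B) / ((n_A+n_B)^2 * (n_A+n_B-1)) = 2000/900 = 2.2222.
        SD[R] = 1.4907.
Step 4: R = E[R], so z = 0 with no continuity correction.
Step 5: Two-sided p-value via normal approximation = 2*(1 - Phi(|z|)) = 1.000000.
Step 6: alpha = 0.1. fail to reject H0.

R = 6, z = 0.0000, p = 1.000000, fail to reject H0.


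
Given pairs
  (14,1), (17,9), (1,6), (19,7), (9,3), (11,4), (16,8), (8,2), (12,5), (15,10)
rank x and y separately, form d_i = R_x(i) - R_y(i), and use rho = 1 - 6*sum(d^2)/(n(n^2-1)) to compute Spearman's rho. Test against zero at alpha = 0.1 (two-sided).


Step 1: Rank x and y separately (midranks; no ties here).
rank(x): 14->6, 17->9, 1->1, 19->10, 9->3, 11->4, 16->8, 8->2, 12->5, 15->7
rank(y): 1->1, 9->9, 6->6, 7->7, 3->3, 4->4, 8->8, 2->2, 5->5, 10->10
Step 2: d_i = R_x(i) - R_y(i); compute d_i^2.
  (6-1)^2=25, (9-9)^2=0, (1-6)^2=25, (10-7)^2=9, (3-3)^2=0, (4-4)^2=0, (8-8)^2=0, (2-2)^2=0, (5-5)^2=0, (7-10)^2=9
sum(d^2) = 68.
Step 3: rho = 1 - 6*68 / (10*(10^2 - 1)) = 1 - 408/990 = 0.587879.
Step 4: Under H0, t = rho * sqrt((n-2)/(1-rho^2)) = 2.0555 ~ t(8).
Step 5: Two-sided p-value from the t-distribution with 8 df = 0.073878.
Step 6: alpha = 0.1. reject H0.

rho = 0.5879, p = 0.073878, reject H0 at alpha = 0.1.


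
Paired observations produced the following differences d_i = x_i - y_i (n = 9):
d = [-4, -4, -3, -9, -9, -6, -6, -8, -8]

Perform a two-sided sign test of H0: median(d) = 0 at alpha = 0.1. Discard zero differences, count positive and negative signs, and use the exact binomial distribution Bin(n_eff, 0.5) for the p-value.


Step 1: Discard zero differences. Original n = 9; n_eff = number of nonzero differences = 9.
Nonzero differences (with sign): -4, -4, -3, -9, -9, -6, -6, -8, -8
Step 2: Count signs: positive = 0, negative = 9.
Step 3: Under H0: P(positive) = 0.5, so the number of positives S ~ Bin(9, 0.5).
Step 4: Two-sided exact p-value = sum of Bin(9,0.5) probabilities at or below the observed probability = 0.003906.
Step 5: alpha = 0.1. reject H0.

n_eff = 9, pos = 0, neg = 9, p = 0.003906, reject H0.


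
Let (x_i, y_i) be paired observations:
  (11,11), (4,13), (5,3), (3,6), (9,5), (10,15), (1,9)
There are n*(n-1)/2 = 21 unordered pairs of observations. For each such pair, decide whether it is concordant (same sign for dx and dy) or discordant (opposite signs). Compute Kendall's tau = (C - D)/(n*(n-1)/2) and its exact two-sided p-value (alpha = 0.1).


Step 1: Enumerate the 21 unordered pairs (i,j) with i<j and classify each by sign(x_j-x_i) * sign(y_j-y_i).
  (1,2):dx=-7,dy=+2->D; (1,3):dx=-6,dy=-8->C; (1,4):dx=-8,dy=-5->C; (1,5):dx=-2,dy=-6->C
  (1,6):dx=-1,dy=+4->D; (1,7):dx=-10,dy=-2->C; (2,3):dx=+1,dy=-10->D; (2,4):dx=-1,dy=-7->C
  (2,5):dx=+5,dy=-8->D; (2,6):dx=+6,dy=+2->C; (2,7):dx=-3,dy=-4->C; (3,4):dx=-2,dy=+3->D
  (3,5):dx=+4,dy=+2->C; (3,6):dx=+5,dy=+12->C; (3,7):dx=-4,dy=+6->D; (4,5):dx=+6,dy=-1->D
  (4,6):dx=+7,dy=+9->C; (4,7):dx=-2,dy=+3->D; (5,6):dx=+1,dy=+10->C; (5,7):dx=-8,dy=+4->D
  (6,7):dx=-9,dy=-6->C
Step 2: C = 12, D = 9, total pairs = 21.
Step 3: tau = (C - D)/(n(n-1)/2) = (12 - 9)/21 = 0.142857.
Step 4: Exact two-sided p-value (enumerate n! = 5040 permutations of y under H0): p = 0.772619.
Step 5: alpha = 0.1. fail to reject H0.

tau_b = 0.1429 (C=12, D=9), p = 0.772619, fail to reject H0.


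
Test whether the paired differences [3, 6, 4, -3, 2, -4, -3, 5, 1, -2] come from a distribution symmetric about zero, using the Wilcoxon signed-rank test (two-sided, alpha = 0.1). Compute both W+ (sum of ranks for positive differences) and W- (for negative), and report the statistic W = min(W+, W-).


Step 1: Drop any zero differences (none here) and take |d_i|.
|d| = [3, 6, 4, 3, 2, 4, 3, 5, 1, 2]
Step 2: Midrank |d_i| (ties get averaged ranks).
ranks: |3|->5, |6|->10, |4|->7.5, |3|->5, |2|->2.5, |4|->7.5, |3|->5, |5|->9, |1|->1, |2|->2.5
Step 3: Attach original signs; sum ranks with positive sign and with negative sign.
W+ = 5 + 10 + 7.5 + 2.5 + 9 + 1 = 35
W- = 5 + 7.5 + 5 + 2.5 = 20
(Check: W+ + W- = 55 should equal n(n+1)/2 = 55.)
Step 4: Test statistic W = min(W+, W-) = 20.
Step 5: Ties in |d|, so use the tie-corrected normal approximation.
        E[W] = n(n+1)/4 = 10*11/4 = 27.5.
        Tie groups: |d|=2 (t=2), |d|=3 (t=3), |d|=4 (t=2); sum(t^3 - t) = 36.
        Var[W] = n(n+1)(2n+1)/24 - sum(t^3-t)/48 = 2310/24 - 36/48 = 95.5.
        z = (W - E[W]) / sqrt(Var[W]) = (20 - 27.5) / 9.7724 = -0.7675.
        Two-sided p = 2*Phi(z) = 0.442804.
Step 6: alpha = 0.1. fail to reject H0.

W+ = 35, W- = 20, W = min = 20, p = 0.442804, fail to reject H0.


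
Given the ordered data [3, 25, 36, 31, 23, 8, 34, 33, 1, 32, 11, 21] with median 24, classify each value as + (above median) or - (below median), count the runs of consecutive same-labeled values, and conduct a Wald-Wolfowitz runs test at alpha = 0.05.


Step 1: Compute median = 24; label A = above, B = below.
Labels in order: BAAABBAABABB  (n_A = 6, n_B = 6)
Step 2: Count runs R = 7.
Step 3: Under H0 (random ordering), E[R] = 2*n_A*n_B/(n_A+n_B) + 1 = 2*6*6/12 + 1 = 7.0000.
        Var[R] = 2*n_A*n_B*(2*n_A*n_B - n_A - n_B) / ((n_A+n_B)^2 * (n_A+n_B-1)) = 4320/1584 = 2.7273.
        SD[R] = 1.6514.
Step 4: R = E[R], so z = 0 with no continuity correction.
Step 5: Two-sided p-value via normal approximation = 2*(1 - Phi(|z|)) = 1.000000.
Step 6: alpha = 0.05. fail to reject H0.

R = 7, z = 0.0000, p = 1.000000, fail to reject H0.


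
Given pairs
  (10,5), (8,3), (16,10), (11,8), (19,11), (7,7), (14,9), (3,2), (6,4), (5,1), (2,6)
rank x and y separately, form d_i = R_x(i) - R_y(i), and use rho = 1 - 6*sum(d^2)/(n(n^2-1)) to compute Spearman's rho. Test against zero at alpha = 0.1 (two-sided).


Step 1: Rank x and y separately (midranks; no ties here).
rank(x): 10->7, 8->6, 16->10, 11->8, 19->11, 7->5, 14->9, 3->2, 6->4, 5->3, 2->1
rank(y): 5->5, 3->3, 10->10, 8->8, 11->11, 7->7, 9->9, 2->2, 4->4, 1->1, 6->6
Step 2: d_i = R_x(i) - R_y(i); compute d_i^2.
  (7-5)^2=4, (6-3)^2=9, (10-10)^2=0, (8-8)^2=0, (11-11)^2=0, (5-7)^2=4, (9-9)^2=0, (2-2)^2=0, (4-4)^2=0, (3-1)^2=4, (1-6)^2=25
sum(d^2) = 46.
Step 3: rho = 1 - 6*46 / (11*(11^2 - 1)) = 1 - 276/1320 = 0.790909.
Step 4: Under H0, t = rho * sqrt((n-2)/(1-rho^2)) = 3.8774 ~ t(9).
Step 5: Two-sided p-value from the t-distribution with 9 df = 0.003746.
Step 6: alpha = 0.1. reject H0.

rho = 0.7909, p = 0.003746, reject H0 at alpha = 0.1.


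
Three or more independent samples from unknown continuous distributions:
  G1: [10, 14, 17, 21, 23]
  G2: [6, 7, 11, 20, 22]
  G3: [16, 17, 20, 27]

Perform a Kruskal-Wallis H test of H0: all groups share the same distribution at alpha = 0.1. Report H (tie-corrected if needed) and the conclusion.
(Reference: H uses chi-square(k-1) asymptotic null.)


Step 1: Combine all N = 14 observations and assign midranks.
sorted (value, group, rank): (6,G2,1), (7,G2,2), (10,G1,3), (11,G2,4), (14,G1,5), (16,G3,6), (17,G1,7.5), (17,G3,7.5), (20,G2,9.5), (20,G3,9.5), (21,G1,11), (22,G2,12), (23,G1,13), (27,G3,14)
Step 2: Sum ranks within each group.
R_1 = 39.5 (n_1 = 5)
R_2 = 28.5 (n_2 = 5)
R_3 = 37 (n_3 = 4)
Step 3: H = 12/(N(N+1)) * sum(R_i^2/n_i) - 3(N+1)
     = 12/(14*15) * (39.5^2/5 + 28.5^2/5 + 37^2/4) - 3*15
     = 0.057143 * 816.75 - 45
     = 1.671429.
Step 4: Ties present; correction factor C = 1 - 12/(14^3 - 14) = 0.995604. Corrected H = 1.671429 / 0.995604 = 1.678808.
Step 5: Under H0, H ~ chi^2(2); p-value = 0.431968.
Step 6: alpha = 0.1. fail to reject H0.

H = 1.6788, df = 2, p = 0.431968, fail to reject H0.


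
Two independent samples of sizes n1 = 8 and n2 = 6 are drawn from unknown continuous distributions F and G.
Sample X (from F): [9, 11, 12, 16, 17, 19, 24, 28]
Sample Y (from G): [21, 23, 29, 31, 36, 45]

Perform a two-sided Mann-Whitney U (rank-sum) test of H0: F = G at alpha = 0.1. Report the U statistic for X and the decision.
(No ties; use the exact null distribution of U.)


Step 1: Combine and sort all 14 observations; assign midranks.
sorted (value, group): (9,X), (11,X), (12,X), (16,X), (17,X), (19,X), (21,Y), (23,Y), (24,X), (28,X), (29,Y), (31,Y), (36,Y), (45,Y)
ranks: 9->1, 11->2, 12->3, 16->4, 17->5, 19->6, 21->7, 23->8, 24->9, 28->10, 29->11, 31->12, 36->13, 45->14
Step 2: Rank sum for X: R1 = 1 + 2 + 3 + 4 + 5 + 6 + 9 + 10 = 40.
Step 3: U_X = R1 - n1(n1+1)/2 = 40 - 8*9/2 = 40 - 36 = 4.
       U_Y = n1*n2 - U_X = 48 - 4 = 44.
Step 4: No ties, so the exact null distribution of U (based on enumerating the C(14,8) = 3003 equally likely rank assignments) gives the two-sided p-value.
Step 5: p-value = 0.007992; compare to alpha = 0.1. reject H0.

U_X = 4, p = 0.007992, reject H0 at alpha = 0.1.


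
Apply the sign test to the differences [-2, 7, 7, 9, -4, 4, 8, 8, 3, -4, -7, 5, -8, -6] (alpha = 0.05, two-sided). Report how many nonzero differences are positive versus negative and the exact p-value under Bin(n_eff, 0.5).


Step 1: Discard zero differences. Original n = 14; n_eff = number of nonzero differences = 14.
Nonzero differences (with sign): -2, +7, +7, +9, -4, +4, +8, +8, +3, -4, -7, +5, -8, -6
Step 2: Count signs: positive = 8, negative = 6.
Step 3: Under H0: P(positive) = 0.5, so the number of positives S ~ Bin(14, 0.5).
Step 4: Two-sided exact p-value = sum of Bin(14,0.5) probabilities at or below the observed probability = 0.790527.
Step 5: alpha = 0.05. fail to reject H0.

n_eff = 14, pos = 8, neg = 6, p = 0.790527, fail to reject H0.


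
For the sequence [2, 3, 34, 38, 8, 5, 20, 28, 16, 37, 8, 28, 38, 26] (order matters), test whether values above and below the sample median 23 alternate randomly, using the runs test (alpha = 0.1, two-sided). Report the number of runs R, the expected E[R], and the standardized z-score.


Step 1: Compute median = 23; label A = above, B = below.
Labels in order: BBAABBBABABAAA  (n_A = 7, n_B = 7)
Step 2: Count runs R = 8.
Step 3: Under H0 (random ordering), E[R] = 2*n_A*n_B/(n_A+n_B) + 1 = 2*7*7/14 + 1 = 8.0000.
        Var[R] = 2*n_A*n_B*(2*n_A*n_B - n_A - n_B) / ((n_A+n_B)^2 * (n_A+n_B-1)) = 8232/2548 = 3.2308.
        SD[R] = 1.7974.
Step 4: R = E[R], so z = 0 with no continuity correction.
Step 5: Two-sided p-value via normal approximation = 2*(1 - Phi(|z|)) = 1.000000.
Step 6: alpha = 0.1. fail to reject H0.

R = 8, z = 0.0000, p = 1.000000, fail to reject H0.


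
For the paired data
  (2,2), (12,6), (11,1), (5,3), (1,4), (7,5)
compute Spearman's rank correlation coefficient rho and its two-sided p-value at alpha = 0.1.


Step 1: Rank x and y separately (midranks; no ties here).
rank(x): 2->2, 12->6, 11->5, 5->3, 1->1, 7->4
rank(y): 2->2, 6->6, 1->1, 3->3, 4->4, 5->5
Step 2: d_i = R_x(i) - R_y(i); compute d_i^2.
  (2-2)^2=0, (6-6)^2=0, (5-1)^2=16, (3-3)^2=0, (1-4)^2=9, (4-5)^2=1
sum(d^2) = 26.
Step 3: rho = 1 - 6*26 / (6*(6^2 - 1)) = 1 - 156/210 = 0.257143.
Step 4: Under H0, t = rho * sqrt((n-2)/(1-rho^2)) = 0.5322 ~ t(4).
Step 5: Two-sided p-value from the t-distribution with 4 df = 0.622787.
Step 6: alpha = 0.1. fail to reject H0.

rho = 0.2571, p = 0.622787, fail to reject H0 at alpha = 0.1.


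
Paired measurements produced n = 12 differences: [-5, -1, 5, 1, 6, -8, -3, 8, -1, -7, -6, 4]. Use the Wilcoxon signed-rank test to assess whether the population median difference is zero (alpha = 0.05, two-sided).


Step 1: Drop any zero differences (none here) and take |d_i|.
|d| = [5, 1, 5, 1, 6, 8, 3, 8, 1, 7, 6, 4]
Step 2: Midrank |d_i| (ties get averaged ranks).
ranks: |5|->6.5, |1|->2, |5|->6.5, |1|->2, |6|->8.5, |8|->11.5, |3|->4, |8|->11.5, |1|->2, |7|->10, |6|->8.5, |4|->5
Step 3: Attach original signs; sum ranks with positive sign and with negative sign.
W+ = 6.5 + 2 + 8.5 + 11.5 + 5 = 33.5
W- = 6.5 + 2 + 11.5 + 4 + 2 + 10 + 8.5 = 44.5
(Check: W+ + W- = 78 should equal n(n+1)/2 = 78.)
Step 4: Test statistic W = min(W+, W-) = 33.5.
Step 5: Ties in |d|, so use the tie-corrected normal approximation.
        E[W] = n(n+1)/4 = 12*13/4 = 39.
        Tie groups: |d|=1 (t=3), |d|=5 (t=2), |d|=6 (t=2), |d|=8 (t=2); sum(t^3 - t) = 42.
        Var[W] = n(n+1)(2n+1)/24 - sum(t^3-t)/48 = 3900/24 - 42/48 = 161.625.
        z = (W - E[W]) / sqrt(Var[W]) = (33.5 - 39) / 12.7132 = -0.4326.
        Two-sided p = 2*Phi(z) = 0.665290.
Step 6: alpha = 0.05. fail to reject H0.

W+ = 33.5, W- = 44.5, W = min = 33.5, p = 0.665290, fail to reject H0.


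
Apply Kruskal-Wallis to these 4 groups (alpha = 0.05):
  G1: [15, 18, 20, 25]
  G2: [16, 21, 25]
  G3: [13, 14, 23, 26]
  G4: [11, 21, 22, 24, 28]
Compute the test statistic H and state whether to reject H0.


Step 1: Combine all N = 16 observations and assign midranks.
sorted (value, group, rank): (11,G4,1), (13,G3,2), (14,G3,3), (15,G1,4), (16,G2,5), (18,G1,6), (20,G1,7), (21,G2,8.5), (21,G4,8.5), (22,G4,10), (23,G3,11), (24,G4,12), (25,G1,13.5), (25,G2,13.5), (26,G3,15), (28,G4,16)
Step 2: Sum ranks within each group.
R_1 = 30.5 (n_1 = 4)
R_2 = 27 (n_2 = 3)
R_3 = 31 (n_3 = 4)
R_4 = 47.5 (n_4 = 5)
Step 3: H = 12/(N(N+1)) * sum(R_i^2/n_i) - 3(N+1)
     = 12/(16*17) * (30.5^2/4 + 27^2/3 + 31^2/4 + 47.5^2/5) - 3*17
     = 0.044118 * 1167.06 - 51
     = 0.488051.
Step 4: Ties present; correction factor C = 1 - 12/(16^3 - 16) = 0.997059. Corrected H = 0.488051 / 0.997059 = 0.489491.
Step 5: Under H0, H ~ chi^2(3); p-value = 0.921194.
Step 6: alpha = 0.05. fail to reject H0.

H = 0.4895, df = 3, p = 0.921194, fail to reject H0.


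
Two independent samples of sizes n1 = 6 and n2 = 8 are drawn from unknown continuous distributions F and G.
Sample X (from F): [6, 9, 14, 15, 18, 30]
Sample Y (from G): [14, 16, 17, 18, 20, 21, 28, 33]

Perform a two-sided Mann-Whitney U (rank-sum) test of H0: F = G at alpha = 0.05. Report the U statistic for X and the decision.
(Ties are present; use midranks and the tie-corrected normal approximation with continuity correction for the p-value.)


Step 1: Combine and sort all 14 observations; assign midranks.
sorted (value, group): (6,X), (9,X), (14,X), (14,Y), (15,X), (16,Y), (17,Y), (18,X), (18,Y), (20,Y), (21,Y), (28,Y), (30,X), (33,Y)
ranks: 6->1, 9->2, 14->3.5, 14->3.5, 15->5, 16->6, 17->7, 18->8.5, 18->8.5, 20->10, 21->11, 28->12, 30->13, 33->14
Step 2: Rank sum for X: R1 = 1 + 2 + 3.5 + 5 + 8.5 + 13 = 33.
Step 3: U_X = R1 - n1(n1+1)/2 = 33 - 6*7/2 = 33 - 21 = 12.
       U_Y = n1*n2 - U_X = 48 - 12 = 36.
Step 4: Ties are present, so use the tie-corrected normal approximation (with continuity correction) for the p-value.
Step 5: p-value = 0.136773; compare to alpha = 0.05. fail to reject H0.

U_X = 12, p = 0.136773, fail to reject H0 at alpha = 0.05.


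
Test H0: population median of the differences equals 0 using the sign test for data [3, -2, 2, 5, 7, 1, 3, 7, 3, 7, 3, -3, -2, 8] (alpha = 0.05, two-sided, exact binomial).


Step 1: Discard zero differences. Original n = 14; n_eff = number of nonzero differences = 14.
Nonzero differences (with sign): +3, -2, +2, +5, +7, +1, +3, +7, +3, +7, +3, -3, -2, +8
Step 2: Count signs: positive = 11, negative = 3.
Step 3: Under H0: P(positive) = 0.5, so the number of positives S ~ Bin(14, 0.5).
Step 4: Two-sided exact p-value = sum of Bin(14,0.5) probabilities at or below the observed probability = 0.057373.
Step 5: alpha = 0.05. fail to reject H0.

n_eff = 14, pos = 11, neg = 3, p = 0.057373, fail to reject H0.


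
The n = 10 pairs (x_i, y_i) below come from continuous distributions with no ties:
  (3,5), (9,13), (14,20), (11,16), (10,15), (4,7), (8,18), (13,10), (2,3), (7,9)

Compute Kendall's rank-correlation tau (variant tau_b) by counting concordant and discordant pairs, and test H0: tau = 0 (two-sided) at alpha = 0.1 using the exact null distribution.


Step 1: Enumerate the 45 unordered pairs (i,j) with i<j and classify each by sign(x_j-x_i) * sign(y_j-y_i).
  (1,2):dx=+6,dy=+8->C; (1,3):dx=+11,dy=+15->C; (1,4):dx=+8,dy=+11->C; (1,5):dx=+7,dy=+10->C
  (1,6):dx=+1,dy=+2->C; (1,7):dx=+5,dy=+13->C; (1,8):dx=+10,dy=+5->C; (1,9):dx=-1,dy=-2->C
  (1,10):dx=+4,dy=+4->C; (2,3):dx=+5,dy=+7->C; (2,4):dx=+2,dy=+3->C; (2,5):dx=+1,dy=+2->C
  (2,6):dx=-5,dy=-6->C; (2,7):dx=-1,dy=+5->D; (2,8):dx=+4,dy=-3->D; (2,9):dx=-7,dy=-10->C
  (2,10):dx=-2,dy=-4->C; (3,4):dx=-3,dy=-4->C; (3,5):dx=-4,dy=-5->C; (3,6):dx=-10,dy=-13->C
  (3,7):dx=-6,dy=-2->C; (3,8):dx=-1,dy=-10->C; (3,9):dx=-12,dy=-17->C; (3,10):dx=-7,dy=-11->C
  (4,5):dx=-1,dy=-1->C; (4,6):dx=-7,dy=-9->C; (4,7):dx=-3,dy=+2->D; (4,8):dx=+2,dy=-6->D
  (4,9):dx=-9,dy=-13->C; (4,10):dx=-4,dy=-7->C; (5,6):dx=-6,dy=-8->C; (5,7):dx=-2,dy=+3->D
  (5,8):dx=+3,dy=-5->D; (5,9):dx=-8,dy=-12->C; (5,10):dx=-3,dy=-6->C; (6,7):dx=+4,dy=+11->C
  (6,8):dx=+9,dy=+3->C; (6,9):dx=-2,dy=-4->C; (6,10):dx=+3,dy=+2->C; (7,8):dx=+5,dy=-8->D
  (7,9):dx=-6,dy=-15->C; (7,10):dx=-1,dy=-9->C; (8,9):dx=-11,dy=-7->C; (8,10):dx=-6,dy=-1->C
  (9,10):dx=+5,dy=+6->C
Step 2: C = 38, D = 7, total pairs = 45.
Step 3: tau = (C - D)/(n(n-1)/2) = (38 - 7)/45 = 0.688889.
Step 4: Exact two-sided p-value (enumerate n! = 3628800 permutations of y under H0): p = 0.004687.
Step 5: alpha = 0.1. reject H0.

tau_b = 0.6889 (C=38, D=7), p = 0.004687, reject H0.


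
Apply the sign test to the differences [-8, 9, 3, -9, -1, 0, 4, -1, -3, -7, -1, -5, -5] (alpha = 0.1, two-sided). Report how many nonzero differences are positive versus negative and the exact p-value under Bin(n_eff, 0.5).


Step 1: Discard zero differences. Original n = 13; n_eff = number of nonzero differences = 12.
Nonzero differences (with sign): -8, +9, +3, -9, -1, +4, -1, -3, -7, -1, -5, -5
Step 2: Count signs: positive = 3, negative = 9.
Step 3: Under H0: P(positive) = 0.5, so the number of positives S ~ Bin(12, 0.5).
Step 4: Two-sided exact p-value = sum of Bin(12,0.5) probabilities at or below the observed probability = 0.145996.
Step 5: alpha = 0.1. fail to reject H0.

n_eff = 12, pos = 3, neg = 9, p = 0.145996, fail to reject H0.


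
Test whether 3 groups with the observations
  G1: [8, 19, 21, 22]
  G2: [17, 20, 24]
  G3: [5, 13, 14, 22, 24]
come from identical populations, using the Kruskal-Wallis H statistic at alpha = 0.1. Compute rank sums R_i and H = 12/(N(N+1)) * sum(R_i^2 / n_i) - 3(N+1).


Step 1: Combine all N = 12 observations and assign midranks.
sorted (value, group, rank): (5,G3,1), (8,G1,2), (13,G3,3), (14,G3,4), (17,G2,5), (19,G1,6), (20,G2,7), (21,G1,8), (22,G1,9.5), (22,G3,9.5), (24,G2,11.5), (24,G3,11.5)
Step 2: Sum ranks within each group.
R_1 = 25.5 (n_1 = 4)
R_2 = 23.5 (n_2 = 3)
R_3 = 29 (n_3 = 5)
Step 3: H = 12/(N(N+1)) * sum(R_i^2/n_i) - 3(N+1)
     = 12/(12*13) * (25.5^2/4 + 23.5^2/3 + 29^2/5) - 3*13
     = 0.076923 * 514.846 - 39
     = 0.603526.
Step 4: Ties present; correction factor C = 1 - 12/(12^3 - 12) = 0.993007. Corrected H = 0.603526 / 0.993007 = 0.607776.
Step 5: Under H0, H ~ chi^2(2); p-value = 0.737944.
Step 6: alpha = 0.1. fail to reject H0.

H = 0.6078, df = 2, p = 0.737944, fail to reject H0.


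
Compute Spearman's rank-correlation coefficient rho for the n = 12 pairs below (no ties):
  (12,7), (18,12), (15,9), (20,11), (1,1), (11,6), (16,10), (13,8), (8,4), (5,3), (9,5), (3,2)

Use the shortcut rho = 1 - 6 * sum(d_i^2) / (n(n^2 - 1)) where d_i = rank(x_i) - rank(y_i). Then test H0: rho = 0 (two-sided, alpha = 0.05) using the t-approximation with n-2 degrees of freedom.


Step 1: Rank x and y separately (midranks; no ties here).
rank(x): 12->7, 18->11, 15->9, 20->12, 1->1, 11->6, 16->10, 13->8, 8->4, 5->3, 9->5, 3->2
rank(y): 7->7, 12->12, 9->9, 11->11, 1->1, 6->6, 10->10, 8->8, 4->4, 3->3, 5->5, 2->2
Step 2: d_i = R_x(i) - R_y(i); compute d_i^2.
  (7-7)^2=0, (11-12)^2=1, (9-9)^2=0, (12-11)^2=1, (1-1)^2=0, (6-6)^2=0, (10-10)^2=0, (8-8)^2=0, (4-4)^2=0, (3-3)^2=0, (5-5)^2=0, (2-2)^2=0
sum(d^2) = 2.
Step 3: rho = 1 - 6*2 / (12*(12^2 - 1)) = 1 - 12/1716 = 0.993007.
Step 4: Under H0, t = rho * sqrt((n-2)/(1-rho^2)) = 26.5990 ~ t(10).
Step 5: Two-sided p-value from the t-distribution with 10 df = 0.000000.
Step 6: alpha = 0.05. reject H0.

rho = 0.9930, p = 0.000000, reject H0 at alpha = 0.05.


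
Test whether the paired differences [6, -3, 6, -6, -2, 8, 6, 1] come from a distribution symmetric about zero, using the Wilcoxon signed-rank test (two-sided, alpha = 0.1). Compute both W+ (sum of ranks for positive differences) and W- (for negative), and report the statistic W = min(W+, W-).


Step 1: Drop any zero differences (none here) and take |d_i|.
|d| = [6, 3, 6, 6, 2, 8, 6, 1]
Step 2: Midrank |d_i| (ties get averaged ranks).
ranks: |6|->5.5, |3|->3, |6|->5.5, |6|->5.5, |2|->2, |8|->8, |6|->5.5, |1|->1
Step 3: Attach original signs; sum ranks with positive sign and with negative sign.
W+ = 5.5 + 5.5 + 8 + 5.5 + 1 = 25.5
W- = 3 + 5.5 + 2 = 10.5
(Check: W+ + W- = 36 should equal n(n+1)/2 = 36.)
Step 4: Test statistic W = min(W+, W-) = 10.5.
Step 5: Ties in |d|, so use the tie-corrected normal approximation.
        E[W] = n(n+1)/4 = 8*9/4 = 18.
        Tie groups: |d|=6 (t=4); sum(t^3 - t) = 60.
        Var[W] = n(n+1)(2n+1)/24 - sum(t^3-t)/48 = 1224/24 - 60/48 = 49.75.
        z = (W - E[W]) / sqrt(Var[W]) = (10.5 - 18) / 7.0534 = -1.0633.
        Two-sided p = 2*Phi(z) = 0.287636.
Step 6: alpha = 0.1. fail to reject H0.

W+ = 25.5, W- = 10.5, W = min = 10.5, p = 0.287636, fail to reject H0.


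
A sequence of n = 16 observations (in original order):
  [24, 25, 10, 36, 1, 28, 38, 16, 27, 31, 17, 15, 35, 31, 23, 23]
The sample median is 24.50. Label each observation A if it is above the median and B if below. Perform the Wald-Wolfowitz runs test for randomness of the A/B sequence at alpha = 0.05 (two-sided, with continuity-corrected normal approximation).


Step 1: Compute median = 24.50; label A = above, B = below.
Labels in order: BABABAABAABBAABB  (n_A = 8, n_B = 8)
Step 2: Count runs R = 11.
Step 3: Under H0 (random ordering), E[R] = 2*n_A*n_B/(n_A+n_B) + 1 = 2*8*8/16 + 1 = 9.0000.
        Var[R] = 2*n_A*n_B*(2*n_A*n_B - n_A - n_B) / ((n_A+n_B)^2 * (n_A+n_B-1)) = 14336/3840 = 3.7333.
        SD[R] = 1.9322.
Step 4: Continuity-corrected z = (R - 0.5 - E[R]) / SD[R] = (11 - 0.5 - 9.0000) / 1.9322 = 0.7763.
Step 5: Two-sided p-value via normal approximation = 2*(1 - Phi(|z|)) = 0.437558.
Step 6: alpha = 0.05. fail to reject H0.

R = 11, z = 0.7763, p = 0.437558, fail to reject H0.


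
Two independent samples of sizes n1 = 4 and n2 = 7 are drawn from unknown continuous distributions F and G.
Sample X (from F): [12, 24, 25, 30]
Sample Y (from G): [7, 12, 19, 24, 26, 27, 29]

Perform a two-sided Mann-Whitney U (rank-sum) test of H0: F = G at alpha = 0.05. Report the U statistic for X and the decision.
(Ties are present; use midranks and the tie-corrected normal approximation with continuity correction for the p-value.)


Step 1: Combine and sort all 11 observations; assign midranks.
sorted (value, group): (7,Y), (12,X), (12,Y), (19,Y), (24,X), (24,Y), (25,X), (26,Y), (27,Y), (29,Y), (30,X)
ranks: 7->1, 12->2.5, 12->2.5, 19->4, 24->5.5, 24->5.5, 25->7, 26->8, 27->9, 29->10, 30->11
Step 2: Rank sum for X: R1 = 2.5 + 5.5 + 7 + 11 = 26.
Step 3: U_X = R1 - n1(n1+1)/2 = 26 - 4*5/2 = 26 - 10 = 16.
       U_Y = n1*n2 - U_X = 28 - 16 = 12.
Step 4: Ties are present, so use the tie-corrected normal approximation (with continuity correction) for the p-value.
Step 5: p-value = 0.775820; compare to alpha = 0.05. fail to reject H0.

U_X = 16, p = 0.775820, fail to reject H0 at alpha = 0.05.


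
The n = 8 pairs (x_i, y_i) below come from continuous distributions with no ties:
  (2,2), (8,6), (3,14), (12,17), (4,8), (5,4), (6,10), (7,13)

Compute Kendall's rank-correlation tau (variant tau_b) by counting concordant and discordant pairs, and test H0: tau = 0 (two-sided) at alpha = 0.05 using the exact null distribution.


Step 1: Enumerate the 28 unordered pairs (i,j) with i<j and classify each by sign(x_j-x_i) * sign(y_j-y_i).
  (1,2):dx=+6,dy=+4->C; (1,3):dx=+1,dy=+12->C; (1,4):dx=+10,dy=+15->C; (1,5):dx=+2,dy=+6->C
  (1,6):dx=+3,dy=+2->C; (1,7):dx=+4,dy=+8->C; (1,8):dx=+5,dy=+11->C; (2,3):dx=-5,dy=+8->D
  (2,4):dx=+4,dy=+11->C; (2,5):dx=-4,dy=+2->D; (2,6):dx=-3,dy=-2->C; (2,7):dx=-2,dy=+4->D
  (2,8):dx=-1,dy=+7->D; (3,4):dx=+9,dy=+3->C; (3,5):dx=+1,dy=-6->D; (3,6):dx=+2,dy=-10->D
  (3,7):dx=+3,dy=-4->D; (3,8):dx=+4,dy=-1->D; (4,5):dx=-8,dy=-9->C; (4,6):dx=-7,dy=-13->C
  (4,7):dx=-6,dy=-7->C; (4,8):dx=-5,dy=-4->C; (5,6):dx=+1,dy=-4->D; (5,7):dx=+2,dy=+2->C
  (5,8):dx=+3,dy=+5->C; (6,7):dx=+1,dy=+6->C; (6,8):dx=+2,dy=+9->C; (7,8):dx=+1,dy=+3->C
Step 2: C = 19, D = 9, total pairs = 28.
Step 3: tau = (C - D)/(n(n-1)/2) = (19 - 9)/28 = 0.357143.
Step 4: Exact two-sided p-value (enumerate n! = 40320 permutations of y under H0): p = 0.275099.
Step 5: alpha = 0.05. fail to reject H0.

tau_b = 0.3571 (C=19, D=9), p = 0.275099, fail to reject H0.


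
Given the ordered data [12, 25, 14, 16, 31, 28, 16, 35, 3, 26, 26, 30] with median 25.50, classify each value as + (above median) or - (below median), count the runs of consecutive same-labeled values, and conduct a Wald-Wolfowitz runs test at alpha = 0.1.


Step 1: Compute median = 25.50; label A = above, B = below.
Labels in order: BBBBAABABAAA  (n_A = 6, n_B = 6)
Step 2: Count runs R = 6.
Step 3: Under H0 (random ordering), E[R] = 2*n_A*n_B/(n_A+n_B) + 1 = 2*6*6/12 + 1 = 7.0000.
        Var[R] = 2*n_A*n_B*(2*n_A*n_B - n_A - n_B) / ((n_A+n_B)^2 * (n_A+n_B-1)) = 4320/1584 = 2.7273.
        SD[R] = 1.6514.
Step 4: Continuity-corrected z = (R + 0.5 - E[R]) / SD[R] = (6 + 0.5 - 7.0000) / 1.6514 = -0.3028.
Step 5: Two-sided p-value via normal approximation = 2*(1 - Phi(|z|)) = 0.762069.
Step 6: alpha = 0.1. fail to reject H0.

R = 6, z = -0.3028, p = 0.762069, fail to reject H0.


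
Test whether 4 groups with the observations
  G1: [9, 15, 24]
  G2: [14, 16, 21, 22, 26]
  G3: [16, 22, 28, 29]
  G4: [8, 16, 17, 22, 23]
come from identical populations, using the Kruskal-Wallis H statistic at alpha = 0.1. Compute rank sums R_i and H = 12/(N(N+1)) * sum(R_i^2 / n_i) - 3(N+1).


Step 1: Combine all N = 17 observations and assign midranks.
sorted (value, group, rank): (8,G4,1), (9,G1,2), (14,G2,3), (15,G1,4), (16,G2,6), (16,G3,6), (16,G4,6), (17,G4,8), (21,G2,9), (22,G2,11), (22,G3,11), (22,G4,11), (23,G4,13), (24,G1,14), (26,G2,15), (28,G3,16), (29,G3,17)
Step 2: Sum ranks within each group.
R_1 = 20 (n_1 = 3)
R_2 = 44 (n_2 = 5)
R_3 = 50 (n_3 = 4)
R_4 = 39 (n_4 = 5)
Step 3: H = 12/(N(N+1)) * sum(R_i^2/n_i) - 3(N+1)
     = 12/(17*18) * (20^2/3 + 44^2/5 + 50^2/4 + 39^2/5) - 3*18
     = 0.039216 * 1449.73 - 54
     = 2.852288.
Step 4: Ties present; correction factor C = 1 - 48/(17^3 - 17) = 0.990196. Corrected H = 2.852288 / 0.990196 = 2.880528.
Step 5: Under H0, H ~ chi^2(3); p-value = 0.410415.
Step 6: alpha = 0.1. fail to reject H0.

H = 2.8805, df = 3, p = 0.410415, fail to reject H0.


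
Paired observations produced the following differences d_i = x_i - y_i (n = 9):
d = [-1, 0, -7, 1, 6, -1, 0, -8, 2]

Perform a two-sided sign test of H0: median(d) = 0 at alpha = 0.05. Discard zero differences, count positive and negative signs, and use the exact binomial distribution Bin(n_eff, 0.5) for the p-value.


Step 1: Discard zero differences. Original n = 9; n_eff = number of nonzero differences = 7.
Nonzero differences (with sign): -1, -7, +1, +6, -1, -8, +2
Step 2: Count signs: positive = 3, negative = 4.
Step 3: Under H0: P(positive) = 0.5, so the number of positives S ~ Bin(7, 0.5).
Step 4: Two-sided exact p-value = sum of Bin(7,0.5) probabilities at or below the observed probability = 1.000000.
Step 5: alpha = 0.05. fail to reject H0.

n_eff = 7, pos = 3, neg = 4, p = 1.000000, fail to reject H0.


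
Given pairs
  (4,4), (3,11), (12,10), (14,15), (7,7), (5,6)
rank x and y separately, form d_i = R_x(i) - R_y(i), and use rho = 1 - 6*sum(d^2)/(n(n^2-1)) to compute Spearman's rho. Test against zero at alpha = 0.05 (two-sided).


Step 1: Rank x and y separately (midranks; no ties here).
rank(x): 4->2, 3->1, 12->5, 14->6, 7->4, 5->3
rank(y): 4->1, 11->5, 10->4, 15->6, 7->3, 6->2
Step 2: d_i = R_x(i) - R_y(i); compute d_i^2.
  (2-1)^2=1, (1-5)^2=16, (5-4)^2=1, (6-6)^2=0, (4-3)^2=1, (3-2)^2=1
sum(d^2) = 20.
Step 3: rho = 1 - 6*20 / (6*(6^2 - 1)) = 1 - 120/210 = 0.428571.
Step 4: Under H0, t = rho * sqrt((n-2)/(1-rho^2)) = 0.9487 ~ t(4).
Step 5: Two-sided p-value from the t-distribution with 4 df = 0.396501.
Step 6: alpha = 0.05. fail to reject H0.

rho = 0.4286, p = 0.396501, fail to reject H0 at alpha = 0.05.


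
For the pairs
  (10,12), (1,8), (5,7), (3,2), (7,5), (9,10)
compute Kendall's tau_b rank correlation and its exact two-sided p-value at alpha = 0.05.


Step 1: Enumerate the 15 unordered pairs (i,j) with i<j and classify each by sign(x_j-x_i) * sign(y_j-y_i).
  (1,2):dx=-9,dy=-4->C; (1,3):dx=-5,dy=-5->C; (1,4):dx=-7,dy=-10->C; (1,5):dx=-3,dy=-7->C
  (1,6):dx=-1,dy=-2->C; (2,3):dx=+4,dy=-1->D; (2,4):dx=+2,dy=-6->D; (2,5):dx=+6,dy=-3->D
  (2,6):dx=+8,dy=+2->C; (3,4):dx=-2,dy=-5->C; (3,5):dx=+2,dy=-2->D; (3,6):dx=+4,dy=+3->C
  (4,5):dx=+4,dy=+3->C; (4,6):dx=+6,dy=+8->C; (5,6):dx=+2,dy=+5->C
Step 2: C = 11, D = 4, total pairs = 15.
Step 3: tau = (C - D)/(n(n-1)/2) = (11 - 4)/15 = 0.466667.
Step 4: Exact two-sided p-value (enumerate n! = 720 permutations of y under H0): p = 0.272222.
Step 5: alpha = 0.05. fail to reject H0.

tau_b = 0.4667 (C=11, D=4), p = 0.272222, fail to reject H0.


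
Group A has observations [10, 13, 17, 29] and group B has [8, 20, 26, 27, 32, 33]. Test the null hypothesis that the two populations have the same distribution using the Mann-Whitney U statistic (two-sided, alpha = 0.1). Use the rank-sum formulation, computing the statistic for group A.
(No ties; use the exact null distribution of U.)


Step 1: Combine and sort all 10 observations; assign midranks.
sorted (value, group): (8,Y), (10,X), (13,X), (17,X), (20,Y), (26,Y), (27,Y), (29,X), (32,Y), (33,Y)
ranks: 8->1, 10->2, 13->3, 17->4, 20->5, 26->6, 27->7, 29->8, 32->9, 33->10
Step 2: Rank sum for X: R1 = 2 + 3 + 4 + 8 = 17.
Step 3: U_X = R1 - n1(n1+1)/2 = 17 - 4*5/2 = 17 - 10 = 7.
       U_Y = n1*n2 - U_X = 24 - 7 = 17.
Step 4: No ties, so the exact null distribution of U (based on enumerating the C(10,4) = 210 equally likely rank assignments) gives the two-sided p-value.
Step 5: p-value = 0.352381; compare to alpha = 0.1. fail to reject H0.

U_X = 7, p = 0.352381, fail to reject H0 at alpha = 0.1.


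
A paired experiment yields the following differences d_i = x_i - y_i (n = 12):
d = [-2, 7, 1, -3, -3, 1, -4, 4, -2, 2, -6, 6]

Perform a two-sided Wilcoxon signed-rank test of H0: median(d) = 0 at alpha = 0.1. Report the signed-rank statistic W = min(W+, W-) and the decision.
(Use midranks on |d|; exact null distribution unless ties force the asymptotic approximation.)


Step 1: Drop any zero differences (none here) and take |d_i|.
|d| = [2, 7, 1, 3, 3, 1, 4, 4, 2, 2, 6, 6]
Step 2: Midrank |d_i| (ties get averaged ranks).
ranks: |2|->4, |7|->12, |1|->1.5, |3|->6.5, |3|->6.5, |1|->1.5, |4|->8.5, |4|->8.5, |2|->4, |2|->4, |6|->10.5, |6|->10.5
Step 3: Attach original signs; sum ranks with positive sign and with negative sign.
W+ = 12 + 1.5 + 1.5 + 8.5 + 4 + 10.5 = 38
W- = 4 + 6.5 + 6.5 + 8.5 + 4 + 10.5 = 40
(Check: W+ + W- = 78 should equal n(n+1)/2 = 78.)
Step 4: Test statistic W = min(W+, W-) = 38.
Step 5: Ties in |d|, so use the tie-corrected normal approximation.
        E[W] = n(n+1)/4 = 12*13/4 = 39.
        Tie groups: |d|=1 (t=2), |d|=2 (t=3), |d|=3 (t=2), |d|=4 (t=2), |d|=6 (t=2); sum(t^3 - t) = 48.
        Var[W] = n(n+1)(2n+1)/24 - sum(t^3-t)/48 = 3900/24 - 48/48 = 161.5.
        z = (W - E[W]) / sqrt(Var[W]) = (38 - 39) / 12.7083 = -0.0787.
        Two-sided p = 2*Phi(z) = 0.937280.
Step 6: alpha = 0.1. fail to reject H0.

W+ = 38, W- = 40, W = min = 38, p = 0.937280, fail to reject H0.


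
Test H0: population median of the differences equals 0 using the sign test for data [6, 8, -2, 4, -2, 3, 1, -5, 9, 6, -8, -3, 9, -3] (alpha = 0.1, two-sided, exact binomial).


Step 1: Discard zero differences. Original n = 14; n_eff = number of nonzero differences = 14.
Nonzero differences (with sign): +6, +8, -2, +4, -2, +3, +1, -5, +9, +6, -8, -3, +9, -3
Step 2: Count signs: positive = 8, negative = 6.
Step 3: Under H0: P(positive) = 0.5, so the number of positives S ~ Bin(14, 0.5).
Step 4: Two-sided exact p-value = sum of Bin(14,0.5) probabilities at or below the observed probability = 0.790527.
Step 5: alpha = 0.1. fail to reject H0.

n_eff = 14, pos = 8, neg = 6, p = 0.790527, fail to reject H0.


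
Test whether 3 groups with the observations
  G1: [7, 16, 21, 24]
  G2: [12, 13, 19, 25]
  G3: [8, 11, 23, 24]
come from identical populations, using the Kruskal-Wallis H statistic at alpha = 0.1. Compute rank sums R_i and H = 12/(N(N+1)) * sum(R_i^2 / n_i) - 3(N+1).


Step 1: Combine all N = 12 observations and assign midranks.
sorted (value, group, rank): (7,G1,1), (8,G3,2), (11,G3,3), (12,G2,4), (13,G2,5), (16,G1,6), (19,G2,7), (21,G1,8), (23,G3,9), (24,G1,10.5), (24,G3,10.5), (25,G2,12)
Step 2: Sum ranks within each group.
R_1 = 25.5 (n_1 = 4)
R_2 = 28 (n_2 = 4)
R_3 = 24.5 (n_3 = 4)
Step 3: H = 12/(N(N+1)) * sum(R_i^2/n_i) - 3(N+1)
     = 12/(12*13) * (25.5^2/4 + 28^2/4 + 24.5^2/4) - 3*13
     = 0.076923 * 508.625 - 39
     = 0.125000.
Step 4: Ties present; correction factor C = 1 - 6/(12^3 - 12) = 0.996503. Corrected H = 0.125000 / 0.996503 = 0.125439.
Step 5: Under H0, H ~ chi^2(2); p-value = 0.939207.
Step 6: alpha = 0.1. fail to reject H0.

H = 0.1254, df = 2, p = 0.939207, fail to reject H0.


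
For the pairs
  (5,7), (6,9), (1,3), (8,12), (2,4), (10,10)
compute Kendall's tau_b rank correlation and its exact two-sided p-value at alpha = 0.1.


Step 1: Enumerate the 15 unordered pairs (i,j) with i<j and classify each by sign(x_j-x_i) * sign(y_j-y_i).
  (1,2):dx=+1,dy=+2->C; (1,3):dx=-4,dy=-4->C; (1,4):dx=+3,dy=+5->C; (1,5):dx=-3,dy=-3->C
  (1,6):dx=+5,dy=+3->C; (2,3):dx=-5,dy=-6->C; (2,4):dx=+2,dy=+3->C; (2,5):dx=-4,dy=-5->C
  (2,6):dx=+4,dy=+1->C; (3,4):dx=+7,dy=+9->C; (3,5):dx=+1,dy=+1->C; (3,6):dx=+9,dy=+7->C
  (4,5):dx=-6,dy=-8->C; (4,6):dx=+2,dy=-2->D; (5,6):dx=+8,dy=+6->C
Step 2: C = 14, D = 1, total pairs = 15.
Step 3: tau = (C - D)/(n(n-1)/2) = (14 - 1)/15 = 0.866667.
Step 4: Exact two-sided p-value (enumerate n! = 720 permutations of y under H0): p = 0.016667.
Step 5: alpha = 0.1. reject H0.

tau_b = 0.8667 (C=14, D=1), p = 0.016667, reject H0.
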